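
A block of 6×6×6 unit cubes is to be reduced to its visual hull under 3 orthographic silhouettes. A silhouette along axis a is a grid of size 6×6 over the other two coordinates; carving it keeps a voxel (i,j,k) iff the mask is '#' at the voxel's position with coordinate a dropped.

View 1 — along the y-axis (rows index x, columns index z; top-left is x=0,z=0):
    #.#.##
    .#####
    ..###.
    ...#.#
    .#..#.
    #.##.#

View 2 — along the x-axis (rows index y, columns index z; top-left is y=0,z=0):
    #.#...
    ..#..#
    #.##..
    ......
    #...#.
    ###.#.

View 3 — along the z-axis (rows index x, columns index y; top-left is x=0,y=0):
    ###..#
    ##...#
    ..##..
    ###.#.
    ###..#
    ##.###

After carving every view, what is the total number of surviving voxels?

initial block: 6^3 = 216
  1. axis=1 (XZ plane), |mask|=20  ⇒  voxels=120
  2. axis=0 (YZ plane), |mask|=13  ⇒  voxels=42
  3. axis=2 (XY plane), |mask|=22  ⇒  voxels=28

voxel count = 28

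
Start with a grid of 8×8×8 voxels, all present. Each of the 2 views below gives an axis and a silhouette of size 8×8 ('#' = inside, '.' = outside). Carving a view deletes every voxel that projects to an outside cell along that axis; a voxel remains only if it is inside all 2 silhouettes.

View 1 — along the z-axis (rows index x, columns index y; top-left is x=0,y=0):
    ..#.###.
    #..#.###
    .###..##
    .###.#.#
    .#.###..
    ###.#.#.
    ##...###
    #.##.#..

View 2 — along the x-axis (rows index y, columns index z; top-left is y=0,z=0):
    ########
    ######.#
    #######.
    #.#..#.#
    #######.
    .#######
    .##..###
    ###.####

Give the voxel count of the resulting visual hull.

start: 8×8×8 = 512 voxels
step 1: project along z, AND mask (37/64) → |grid| = 296
step 2: project along x, AND mask (52/64) → |grid| = 238

voxel count = 238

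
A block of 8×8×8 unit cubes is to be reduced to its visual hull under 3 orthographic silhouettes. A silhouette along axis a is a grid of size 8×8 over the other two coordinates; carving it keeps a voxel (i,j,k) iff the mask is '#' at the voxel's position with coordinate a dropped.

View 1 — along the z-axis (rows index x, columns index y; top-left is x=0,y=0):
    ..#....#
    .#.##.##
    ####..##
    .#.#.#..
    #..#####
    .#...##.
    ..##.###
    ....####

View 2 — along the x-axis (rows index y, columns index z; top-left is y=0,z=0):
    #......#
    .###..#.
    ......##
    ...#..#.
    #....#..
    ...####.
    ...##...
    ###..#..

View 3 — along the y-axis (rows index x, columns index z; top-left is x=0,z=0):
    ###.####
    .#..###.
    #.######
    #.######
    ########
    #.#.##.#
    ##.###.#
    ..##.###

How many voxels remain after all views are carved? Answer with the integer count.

start: 8×8×8 = 512 voxels
after view 1 [z-axis, 34 of 64 cells solid] → remaining = 272
after view 2 [x-axis, 22 of 64 cells solid] → remaining = 98
after view 3 [y-axis, 49 of 64 cells solid] → remaining = 73

voxel count = 73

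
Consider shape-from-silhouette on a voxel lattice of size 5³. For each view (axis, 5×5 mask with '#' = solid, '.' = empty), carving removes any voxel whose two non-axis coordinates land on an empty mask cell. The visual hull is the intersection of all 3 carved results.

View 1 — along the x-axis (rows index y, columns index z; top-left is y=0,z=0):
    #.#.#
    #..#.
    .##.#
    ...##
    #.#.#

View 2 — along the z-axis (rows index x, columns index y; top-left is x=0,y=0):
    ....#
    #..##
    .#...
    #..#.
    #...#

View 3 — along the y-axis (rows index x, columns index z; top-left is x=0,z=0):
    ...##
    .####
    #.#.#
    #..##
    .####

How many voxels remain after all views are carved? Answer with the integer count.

|visual hull| = 16

full grid |V| = 125
after view 1 [x-axis, 13 of 25 cells solid] → remaining = 65
after view 2 [z-axis, 9 of 25 cells solid] → remaining = 24
after view 3 [y-axis, 16 of 25 cells solid] → remaining = 16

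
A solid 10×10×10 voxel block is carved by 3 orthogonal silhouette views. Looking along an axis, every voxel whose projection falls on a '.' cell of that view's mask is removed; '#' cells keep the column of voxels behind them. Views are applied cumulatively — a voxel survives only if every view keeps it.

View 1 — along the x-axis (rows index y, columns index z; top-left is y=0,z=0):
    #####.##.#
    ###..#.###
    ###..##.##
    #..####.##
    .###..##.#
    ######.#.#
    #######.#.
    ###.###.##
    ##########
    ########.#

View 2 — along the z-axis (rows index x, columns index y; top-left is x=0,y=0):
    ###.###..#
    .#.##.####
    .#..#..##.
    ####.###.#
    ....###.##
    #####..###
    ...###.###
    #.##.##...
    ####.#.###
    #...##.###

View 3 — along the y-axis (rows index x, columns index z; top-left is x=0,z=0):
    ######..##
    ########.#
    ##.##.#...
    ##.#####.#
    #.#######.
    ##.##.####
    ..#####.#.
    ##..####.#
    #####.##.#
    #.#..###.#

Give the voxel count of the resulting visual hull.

initial block: 10^3 = 1000
step 1: project along x, AND mask (78/100) → |grid| = 780
step 2: project along z, AND mask (64/100) → |grid| = 503
step 3: project along y, AND mask (73/100) → |grid| = 376

remaining voxels: 376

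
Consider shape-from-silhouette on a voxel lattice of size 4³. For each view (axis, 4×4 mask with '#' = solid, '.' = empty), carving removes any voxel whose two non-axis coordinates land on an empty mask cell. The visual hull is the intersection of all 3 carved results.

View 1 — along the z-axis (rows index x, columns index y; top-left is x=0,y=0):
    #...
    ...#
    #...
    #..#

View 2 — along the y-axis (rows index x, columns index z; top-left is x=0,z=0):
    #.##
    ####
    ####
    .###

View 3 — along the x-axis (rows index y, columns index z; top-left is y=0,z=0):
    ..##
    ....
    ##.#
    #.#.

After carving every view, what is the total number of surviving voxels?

voxel count = 9

start: 4×4×4 = 64 voxels
step 1: project along z, AND mask (5/16) → |grid| = 20
step 2: project along y, AND mask (14/16) → |grid| = 17
step 3: project along x, AND mask (7/16) → |grid| = 9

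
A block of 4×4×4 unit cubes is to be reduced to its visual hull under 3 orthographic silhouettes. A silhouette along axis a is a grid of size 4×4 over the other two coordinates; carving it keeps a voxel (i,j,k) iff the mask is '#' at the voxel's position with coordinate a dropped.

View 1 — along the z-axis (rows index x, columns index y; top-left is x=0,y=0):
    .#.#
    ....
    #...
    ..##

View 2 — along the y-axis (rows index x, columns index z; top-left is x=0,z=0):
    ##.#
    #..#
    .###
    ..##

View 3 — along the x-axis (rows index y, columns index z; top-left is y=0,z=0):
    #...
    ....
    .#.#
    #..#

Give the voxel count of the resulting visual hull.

|visual hull| = 4

initial block: 4^3 = 64
  1. axis=2 (XY plane), |mask|=5  ⇒  voxels=20
  2. axis=1 (XZ plane), |mask|=10  ⇒  voxels=13
  3. axis=0 (YZ plane), |mask|=5  ⇒  voxels=4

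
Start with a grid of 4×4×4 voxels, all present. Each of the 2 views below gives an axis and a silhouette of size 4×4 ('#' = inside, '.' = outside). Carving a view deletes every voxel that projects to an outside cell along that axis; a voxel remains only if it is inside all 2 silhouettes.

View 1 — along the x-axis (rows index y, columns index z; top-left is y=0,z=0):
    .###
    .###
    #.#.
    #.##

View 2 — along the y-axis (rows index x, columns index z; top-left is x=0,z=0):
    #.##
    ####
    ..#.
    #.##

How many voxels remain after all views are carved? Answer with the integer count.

initial block: 4^3 = 64
[1] x-view keeps 11 columns → grid now 44
[2] y-view keeps 11 columns → grid now 33

33 voxels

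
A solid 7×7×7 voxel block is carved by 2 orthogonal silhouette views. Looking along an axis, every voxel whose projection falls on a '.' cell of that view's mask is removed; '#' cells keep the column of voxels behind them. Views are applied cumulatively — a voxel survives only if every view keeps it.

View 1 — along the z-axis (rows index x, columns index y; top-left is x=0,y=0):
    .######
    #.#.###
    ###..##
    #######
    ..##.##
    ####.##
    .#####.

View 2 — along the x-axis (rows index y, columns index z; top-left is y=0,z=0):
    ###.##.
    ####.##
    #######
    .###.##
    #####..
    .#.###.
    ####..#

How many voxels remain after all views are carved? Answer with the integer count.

remaining voxels: 202

initial block: 7^3 = 343
  1. axis=2 (XY plane), |mask|=38  ⇒  voxels=266
  2. axis=0 (YZ plane), |mask|=37  ⇒  voxels=202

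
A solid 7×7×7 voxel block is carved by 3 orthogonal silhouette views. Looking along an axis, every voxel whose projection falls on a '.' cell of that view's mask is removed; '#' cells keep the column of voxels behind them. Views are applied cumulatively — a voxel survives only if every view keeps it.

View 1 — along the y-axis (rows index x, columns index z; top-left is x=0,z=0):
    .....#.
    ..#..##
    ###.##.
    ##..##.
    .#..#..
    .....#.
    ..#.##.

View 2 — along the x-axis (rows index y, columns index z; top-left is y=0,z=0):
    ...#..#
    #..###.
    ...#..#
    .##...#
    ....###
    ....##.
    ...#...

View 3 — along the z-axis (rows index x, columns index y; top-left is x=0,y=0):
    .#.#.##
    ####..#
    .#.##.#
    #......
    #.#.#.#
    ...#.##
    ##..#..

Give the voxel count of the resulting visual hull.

20 voxels

start: 7×7×7 = 343 voxels
step 1: project along y, AND mask (19/49) → |grid| = 133
step 2: project along x, AND mask (17/49) → |grid| = 42
step 3: project along z, AND mask (24/49) → |grid| = 20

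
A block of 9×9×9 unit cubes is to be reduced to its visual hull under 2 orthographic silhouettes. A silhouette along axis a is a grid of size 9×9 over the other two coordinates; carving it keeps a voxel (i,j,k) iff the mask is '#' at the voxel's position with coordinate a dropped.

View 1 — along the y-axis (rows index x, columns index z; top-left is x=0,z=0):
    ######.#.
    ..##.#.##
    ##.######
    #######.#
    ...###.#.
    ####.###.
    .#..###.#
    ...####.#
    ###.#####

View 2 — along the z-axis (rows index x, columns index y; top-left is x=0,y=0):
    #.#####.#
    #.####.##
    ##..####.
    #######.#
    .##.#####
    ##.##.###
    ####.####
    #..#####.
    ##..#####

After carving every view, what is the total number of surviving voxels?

initial block: 9^3 = 729
carve view 1 (along y, XZ-mask fill 57/81): 513 voxels remain
carve view 2 (along z, XY-mask fill 63/81): 399 voxels remain

remaining voxels: 399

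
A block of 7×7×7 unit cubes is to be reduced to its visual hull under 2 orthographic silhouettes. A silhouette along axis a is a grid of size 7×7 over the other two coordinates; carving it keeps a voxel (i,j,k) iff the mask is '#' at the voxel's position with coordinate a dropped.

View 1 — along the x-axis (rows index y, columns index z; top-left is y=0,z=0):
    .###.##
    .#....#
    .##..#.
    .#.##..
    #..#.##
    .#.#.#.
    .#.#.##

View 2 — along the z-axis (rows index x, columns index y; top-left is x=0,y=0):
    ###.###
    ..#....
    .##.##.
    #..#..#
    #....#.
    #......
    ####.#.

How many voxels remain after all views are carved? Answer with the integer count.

initial block: 7^3 = 343
V1 x: intersect with YZ mask (24 set) -- 168 left
V2 z: intersect with XY mask (22 set) -- 77 left

77 voxels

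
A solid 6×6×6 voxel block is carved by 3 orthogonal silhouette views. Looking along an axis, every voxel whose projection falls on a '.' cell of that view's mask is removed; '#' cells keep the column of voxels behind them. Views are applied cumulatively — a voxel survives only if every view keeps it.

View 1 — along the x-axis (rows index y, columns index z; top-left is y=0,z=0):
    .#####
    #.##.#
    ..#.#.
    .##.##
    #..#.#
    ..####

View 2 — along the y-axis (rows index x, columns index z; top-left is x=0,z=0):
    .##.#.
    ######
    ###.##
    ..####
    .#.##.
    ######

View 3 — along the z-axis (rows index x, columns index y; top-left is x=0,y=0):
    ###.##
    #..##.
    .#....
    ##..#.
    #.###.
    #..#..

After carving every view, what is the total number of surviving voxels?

initial block: 6^3 = 216
after view 1 [x-axis, 22 of 36 cells solid] → remaining = 132
after view 2 [y-axis, 27 of 36 cells solid] → remaining = 101
after view 3 [z-axis, 18 of 36 cells solid] → remaining = 48

voxel count = 48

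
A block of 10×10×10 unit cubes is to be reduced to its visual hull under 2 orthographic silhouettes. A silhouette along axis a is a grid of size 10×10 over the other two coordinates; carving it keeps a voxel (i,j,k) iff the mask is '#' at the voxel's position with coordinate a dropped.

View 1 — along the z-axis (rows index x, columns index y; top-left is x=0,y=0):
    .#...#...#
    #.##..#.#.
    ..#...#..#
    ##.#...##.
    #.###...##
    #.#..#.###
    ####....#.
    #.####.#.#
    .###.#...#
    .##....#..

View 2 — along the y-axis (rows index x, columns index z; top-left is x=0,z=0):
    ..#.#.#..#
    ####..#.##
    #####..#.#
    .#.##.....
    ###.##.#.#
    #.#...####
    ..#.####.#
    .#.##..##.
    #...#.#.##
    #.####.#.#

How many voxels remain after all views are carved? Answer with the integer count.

start: 10×10×10 = 1000 voxels
step 1: project along z, AND mask (48/100) → |grid| = 480
step 2: project along y, AND mask (57/100) → |grid| = 272

|visual hull| = 272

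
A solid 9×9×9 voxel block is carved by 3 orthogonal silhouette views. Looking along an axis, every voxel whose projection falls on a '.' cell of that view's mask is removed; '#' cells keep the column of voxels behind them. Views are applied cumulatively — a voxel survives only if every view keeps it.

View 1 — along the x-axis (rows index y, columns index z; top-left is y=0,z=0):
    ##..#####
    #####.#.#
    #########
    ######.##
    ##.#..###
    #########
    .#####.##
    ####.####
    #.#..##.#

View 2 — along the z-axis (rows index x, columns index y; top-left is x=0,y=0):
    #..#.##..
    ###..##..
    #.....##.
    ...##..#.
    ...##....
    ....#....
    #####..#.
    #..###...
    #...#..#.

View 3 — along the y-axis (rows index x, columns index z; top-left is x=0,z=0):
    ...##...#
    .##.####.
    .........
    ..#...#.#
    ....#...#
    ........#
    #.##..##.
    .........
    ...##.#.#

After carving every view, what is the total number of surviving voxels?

before carving: 729 voxels (9×9×9)
carve view 1 (along x, YZ-mask fill 66/81): 594 voxels remain
carve view 2 (along z, XY-mask fill 31/81): 230 voxels remain
carve view 3 (along y, XZ-mask fill 24/81): 82 voxels remain

voxel count = 82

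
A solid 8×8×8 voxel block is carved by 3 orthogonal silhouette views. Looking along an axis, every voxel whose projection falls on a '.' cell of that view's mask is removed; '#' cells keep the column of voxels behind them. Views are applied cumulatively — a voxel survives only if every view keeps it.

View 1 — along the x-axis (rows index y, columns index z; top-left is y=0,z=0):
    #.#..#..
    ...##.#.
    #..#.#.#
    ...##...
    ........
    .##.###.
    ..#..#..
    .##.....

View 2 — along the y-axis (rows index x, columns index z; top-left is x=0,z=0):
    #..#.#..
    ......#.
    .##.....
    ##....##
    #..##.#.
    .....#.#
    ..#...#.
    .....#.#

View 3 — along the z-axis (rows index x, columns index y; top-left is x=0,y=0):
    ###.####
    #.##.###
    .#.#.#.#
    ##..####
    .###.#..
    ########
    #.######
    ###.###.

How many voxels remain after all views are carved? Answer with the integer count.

start: 8×8×8 = 512 voxels
carve view 1 (along x, YZ-mask fill 21/64): 168 voxels remain
carve view 2 (along y, XZ-mask fill 20/64): 50 voxels remain
carve view 3 (along z, XY-mask fill 48/64): 42 voxels remain

remaining voxels: 42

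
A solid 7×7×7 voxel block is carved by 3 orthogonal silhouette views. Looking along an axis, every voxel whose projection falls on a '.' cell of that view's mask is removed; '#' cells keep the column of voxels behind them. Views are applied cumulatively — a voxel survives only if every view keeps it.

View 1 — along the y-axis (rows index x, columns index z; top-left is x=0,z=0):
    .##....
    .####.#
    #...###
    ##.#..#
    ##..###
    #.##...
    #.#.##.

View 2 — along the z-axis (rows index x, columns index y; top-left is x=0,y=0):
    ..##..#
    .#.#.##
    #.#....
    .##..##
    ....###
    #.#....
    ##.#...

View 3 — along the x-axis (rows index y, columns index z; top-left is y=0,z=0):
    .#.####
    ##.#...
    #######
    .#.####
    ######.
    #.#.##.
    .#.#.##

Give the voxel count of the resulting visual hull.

full grid |V| = 343
carve view 1 (along y, XZ-mask fill 27/49): 189 voxels remain
carve view 2 (along z, XY-mask fill 21/49): 83 voxels remain
carve view 3 (along x, YZ-mask fill 34/49): 52 voxels remain

52 voxels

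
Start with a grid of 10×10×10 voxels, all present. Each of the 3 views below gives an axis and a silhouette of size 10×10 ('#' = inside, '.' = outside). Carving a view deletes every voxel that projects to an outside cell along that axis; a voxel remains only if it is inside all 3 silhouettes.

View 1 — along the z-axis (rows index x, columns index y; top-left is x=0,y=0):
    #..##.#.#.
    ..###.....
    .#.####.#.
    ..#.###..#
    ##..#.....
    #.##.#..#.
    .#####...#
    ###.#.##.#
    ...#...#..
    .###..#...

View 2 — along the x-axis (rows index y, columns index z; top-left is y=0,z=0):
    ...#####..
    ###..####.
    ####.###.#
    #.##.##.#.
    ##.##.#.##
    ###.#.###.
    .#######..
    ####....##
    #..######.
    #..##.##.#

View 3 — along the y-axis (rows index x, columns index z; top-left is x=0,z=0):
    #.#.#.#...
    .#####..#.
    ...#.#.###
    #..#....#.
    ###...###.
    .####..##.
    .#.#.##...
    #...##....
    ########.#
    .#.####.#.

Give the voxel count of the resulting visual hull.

142 voxels

before carving: 1000 voxels (10×10×10)
carve view 1 (along z, XY-mask fill 46/100): 460 voxels remain
carve view 2 (along x, YZ-mask fill 66/100): 308 voxels remain
carve view 3 (along y, XZ-mask fill 52/100): 142 voxels remain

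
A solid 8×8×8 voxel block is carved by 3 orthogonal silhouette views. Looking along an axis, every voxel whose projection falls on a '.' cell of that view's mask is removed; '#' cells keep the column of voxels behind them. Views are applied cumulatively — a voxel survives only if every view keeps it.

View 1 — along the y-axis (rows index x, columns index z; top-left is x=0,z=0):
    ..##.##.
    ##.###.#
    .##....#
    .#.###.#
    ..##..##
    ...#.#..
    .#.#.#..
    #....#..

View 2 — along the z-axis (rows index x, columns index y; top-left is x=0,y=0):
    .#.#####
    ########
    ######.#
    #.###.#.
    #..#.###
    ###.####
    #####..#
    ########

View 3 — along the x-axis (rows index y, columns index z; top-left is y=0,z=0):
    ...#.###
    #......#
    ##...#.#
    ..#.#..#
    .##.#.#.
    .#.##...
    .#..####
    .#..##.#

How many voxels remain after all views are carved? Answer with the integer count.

start: 8×8×8 = 512 voxels
carve view 1 (along y, XZ-mask fill 29/64): 232 voxels remain
carve view 2 (along z, XY-mask fill 52/64): 186 voxels remain
carve view 3 (along x, YZ-mask fill 29/64): 84 voxels remain

84 voxels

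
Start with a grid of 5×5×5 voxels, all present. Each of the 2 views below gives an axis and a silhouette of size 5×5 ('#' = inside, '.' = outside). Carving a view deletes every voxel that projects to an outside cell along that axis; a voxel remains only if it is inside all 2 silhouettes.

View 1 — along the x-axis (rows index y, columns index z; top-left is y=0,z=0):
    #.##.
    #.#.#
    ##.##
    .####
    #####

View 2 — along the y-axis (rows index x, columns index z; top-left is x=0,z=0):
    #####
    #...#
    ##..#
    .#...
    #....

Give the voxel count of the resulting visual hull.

45 voxels

before carving: 125 voxels (5×5×5)
V1 x: intersect with YZ mask (19 set) -- 95 left
V2 y: intersect with XZ mask (12 set) -- 45 left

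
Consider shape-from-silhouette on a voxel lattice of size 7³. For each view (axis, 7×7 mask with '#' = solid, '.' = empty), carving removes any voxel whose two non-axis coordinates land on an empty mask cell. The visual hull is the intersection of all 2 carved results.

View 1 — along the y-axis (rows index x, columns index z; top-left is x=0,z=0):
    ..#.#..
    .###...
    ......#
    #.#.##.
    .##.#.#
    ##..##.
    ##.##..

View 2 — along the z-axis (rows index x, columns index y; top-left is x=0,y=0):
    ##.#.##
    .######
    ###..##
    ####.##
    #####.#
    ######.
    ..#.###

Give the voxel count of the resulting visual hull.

start: 7×7×7 = 343 voxels
V1 y: intersect with XZ mask (22 set) -- 154 left
V2 z: intersect with XY mask (38 set) -- 121 left

voxel count = 121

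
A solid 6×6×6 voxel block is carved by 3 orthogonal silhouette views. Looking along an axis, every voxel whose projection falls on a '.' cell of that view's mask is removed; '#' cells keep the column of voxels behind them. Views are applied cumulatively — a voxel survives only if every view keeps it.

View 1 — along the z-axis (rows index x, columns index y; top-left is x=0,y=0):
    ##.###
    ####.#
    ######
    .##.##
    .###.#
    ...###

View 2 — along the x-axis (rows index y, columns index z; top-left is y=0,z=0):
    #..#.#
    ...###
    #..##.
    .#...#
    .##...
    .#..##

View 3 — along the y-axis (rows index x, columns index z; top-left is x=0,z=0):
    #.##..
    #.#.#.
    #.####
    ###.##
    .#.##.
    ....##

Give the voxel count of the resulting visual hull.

41 voxels

start: 6×6×6 = 216 voxels
after view 1 [z-axis, 27 of 36 cells solid] → remaining = 162
after view 2 [x-axis, 16 of 36 cells solid] → remaining = 72
after view 3 [y-axis, 21 of 36 cells solid] → remaining = 41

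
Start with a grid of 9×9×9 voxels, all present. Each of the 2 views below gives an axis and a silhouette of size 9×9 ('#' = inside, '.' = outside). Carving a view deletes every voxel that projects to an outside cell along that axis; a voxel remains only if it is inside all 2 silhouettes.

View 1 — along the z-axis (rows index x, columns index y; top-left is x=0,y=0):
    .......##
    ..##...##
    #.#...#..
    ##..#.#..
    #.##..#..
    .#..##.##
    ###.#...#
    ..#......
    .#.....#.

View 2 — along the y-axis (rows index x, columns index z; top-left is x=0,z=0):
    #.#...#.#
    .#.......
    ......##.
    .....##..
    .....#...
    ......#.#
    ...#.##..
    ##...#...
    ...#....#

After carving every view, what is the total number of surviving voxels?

|visual hull| = 62

start: 9×9×9 = 729 voxels
step 1: project along z, AND mask (30/81) → |grid| = 270
step 2: project along y, AND mask (20/81) → |grid| = 62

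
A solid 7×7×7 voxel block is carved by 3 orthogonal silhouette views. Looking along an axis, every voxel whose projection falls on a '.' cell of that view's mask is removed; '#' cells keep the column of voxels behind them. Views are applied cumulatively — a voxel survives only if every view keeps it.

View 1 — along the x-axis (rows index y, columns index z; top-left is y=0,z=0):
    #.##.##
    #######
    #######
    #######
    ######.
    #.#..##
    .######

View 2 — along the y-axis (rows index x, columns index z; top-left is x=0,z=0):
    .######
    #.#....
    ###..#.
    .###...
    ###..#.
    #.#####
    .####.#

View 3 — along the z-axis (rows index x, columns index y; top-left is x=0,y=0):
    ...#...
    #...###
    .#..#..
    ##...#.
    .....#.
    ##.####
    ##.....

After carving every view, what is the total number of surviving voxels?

voxel count = 69

before carving: 343 voxels (7×7×7)
  1. axis=0 (YZ plane), |mask|=42  ⇒  voxels=294
  2. axis=1 (XZ plane), |mask|=30  ⇒  voxels=183
  3. axis=2 (XY plane), |mask|=19  ⇒  voxels=69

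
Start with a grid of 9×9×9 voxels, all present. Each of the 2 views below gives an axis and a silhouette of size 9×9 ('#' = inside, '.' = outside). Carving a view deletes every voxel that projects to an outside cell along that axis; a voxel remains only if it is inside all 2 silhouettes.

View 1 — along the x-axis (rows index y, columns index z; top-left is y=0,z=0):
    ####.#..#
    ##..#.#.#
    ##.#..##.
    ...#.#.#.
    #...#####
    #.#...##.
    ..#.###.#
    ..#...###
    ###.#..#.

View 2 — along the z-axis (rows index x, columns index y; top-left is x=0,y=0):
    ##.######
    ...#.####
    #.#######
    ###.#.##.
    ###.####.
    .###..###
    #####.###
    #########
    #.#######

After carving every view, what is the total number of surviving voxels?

310 voxels

before carving: 729 voxels (9×9×9)
after view 1 [x-axis, 43 of 81 cells solid] → remaining = 387
after view 2 [z-axis, 65 of 81 cells solid] → remaining = 310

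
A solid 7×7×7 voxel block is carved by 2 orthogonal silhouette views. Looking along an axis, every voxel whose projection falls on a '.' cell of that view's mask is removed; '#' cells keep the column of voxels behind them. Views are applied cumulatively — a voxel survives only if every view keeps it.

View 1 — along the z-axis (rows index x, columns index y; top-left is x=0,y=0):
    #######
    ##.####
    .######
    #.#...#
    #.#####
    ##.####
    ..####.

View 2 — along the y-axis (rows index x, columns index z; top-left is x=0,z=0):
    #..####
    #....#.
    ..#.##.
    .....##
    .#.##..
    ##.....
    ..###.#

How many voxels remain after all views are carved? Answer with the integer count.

remaining voxels: 117

before carving: 343 voxels (7×7×7)
carve view 1 (along z, XY-mask fill 38/49): 266 voxels remain
carve view 2 (along y, XZ-mask fill 21/49): 117 voxels remain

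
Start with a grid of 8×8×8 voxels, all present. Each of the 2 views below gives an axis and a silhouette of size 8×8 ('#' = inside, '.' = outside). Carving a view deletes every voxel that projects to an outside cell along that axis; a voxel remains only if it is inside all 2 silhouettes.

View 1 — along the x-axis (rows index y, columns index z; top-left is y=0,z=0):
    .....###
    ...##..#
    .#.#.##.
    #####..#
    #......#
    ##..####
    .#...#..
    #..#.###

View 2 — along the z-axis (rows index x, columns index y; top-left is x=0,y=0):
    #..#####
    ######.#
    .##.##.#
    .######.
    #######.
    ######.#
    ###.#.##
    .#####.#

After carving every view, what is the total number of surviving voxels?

196 voxels

initial block: 8^3 = 512
V1 x: intersect with YZ mask (31 set) -- 248 left
V2 z: intersect with XY mask (50 set) -- 196 left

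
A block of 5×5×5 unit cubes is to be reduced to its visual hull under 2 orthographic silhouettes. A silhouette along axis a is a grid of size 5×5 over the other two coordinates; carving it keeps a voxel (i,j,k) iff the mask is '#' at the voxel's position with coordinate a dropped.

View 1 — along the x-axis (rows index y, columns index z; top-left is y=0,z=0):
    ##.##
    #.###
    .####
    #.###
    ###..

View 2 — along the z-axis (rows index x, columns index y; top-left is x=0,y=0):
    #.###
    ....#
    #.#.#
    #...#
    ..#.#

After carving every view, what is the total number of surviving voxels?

voxel count = 43

full grid |V| = 125
  1. axis=0 (YZ plane), |mask|=19  ⇒  voxels=95
  2. axis=2 (XY plane), |mask|=12  ⇒  voxels=43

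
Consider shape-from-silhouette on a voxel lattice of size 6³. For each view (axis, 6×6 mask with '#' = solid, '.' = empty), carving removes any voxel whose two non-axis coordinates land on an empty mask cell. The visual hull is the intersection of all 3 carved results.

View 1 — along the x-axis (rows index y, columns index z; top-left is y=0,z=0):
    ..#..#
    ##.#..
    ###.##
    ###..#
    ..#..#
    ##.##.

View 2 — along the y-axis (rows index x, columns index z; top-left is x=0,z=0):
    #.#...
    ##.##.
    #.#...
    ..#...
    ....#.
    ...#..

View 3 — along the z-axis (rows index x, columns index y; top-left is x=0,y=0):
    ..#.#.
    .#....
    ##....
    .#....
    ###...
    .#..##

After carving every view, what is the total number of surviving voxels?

|visual hull| = 11

before carving: 216 voxels (6×6×6)
carve view 1 (along x, YZ-mask fill 20/36): 120 voxels remain
carve view 2 (along y, XZ-mask fill 11/36): 36 voxels remain
carve view 3 (along z, XY-mask fill 12/36): 11 voxels remain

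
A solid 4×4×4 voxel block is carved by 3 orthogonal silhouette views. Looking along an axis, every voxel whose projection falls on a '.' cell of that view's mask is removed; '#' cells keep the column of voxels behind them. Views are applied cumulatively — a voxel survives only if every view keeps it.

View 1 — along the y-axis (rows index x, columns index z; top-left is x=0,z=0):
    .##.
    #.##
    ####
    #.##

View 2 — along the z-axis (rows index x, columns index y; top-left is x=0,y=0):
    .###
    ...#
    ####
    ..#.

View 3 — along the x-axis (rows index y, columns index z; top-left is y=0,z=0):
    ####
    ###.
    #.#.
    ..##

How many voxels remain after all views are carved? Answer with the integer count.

|visual hull| = 19

full grid |V| = 64
step 1: project along y, AND mask (12/16) → |grid| = 48
step 2: project along z, AND mask (9/16) → |grid| = 28
step 3: project along x, AND mask (11/16) → |grid| = 19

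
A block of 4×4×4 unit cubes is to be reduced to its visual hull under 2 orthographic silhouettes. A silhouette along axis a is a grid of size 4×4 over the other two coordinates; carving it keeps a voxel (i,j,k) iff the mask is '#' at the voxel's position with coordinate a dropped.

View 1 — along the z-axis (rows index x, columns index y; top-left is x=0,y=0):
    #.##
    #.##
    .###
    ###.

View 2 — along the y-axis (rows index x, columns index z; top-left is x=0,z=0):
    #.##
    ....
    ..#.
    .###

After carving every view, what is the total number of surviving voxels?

|visual hull| = 21

full grid |V| = 64
[1] z-view keeps 12 columns → grid now 48
[2] y-view keeps 7 columns → grid now 21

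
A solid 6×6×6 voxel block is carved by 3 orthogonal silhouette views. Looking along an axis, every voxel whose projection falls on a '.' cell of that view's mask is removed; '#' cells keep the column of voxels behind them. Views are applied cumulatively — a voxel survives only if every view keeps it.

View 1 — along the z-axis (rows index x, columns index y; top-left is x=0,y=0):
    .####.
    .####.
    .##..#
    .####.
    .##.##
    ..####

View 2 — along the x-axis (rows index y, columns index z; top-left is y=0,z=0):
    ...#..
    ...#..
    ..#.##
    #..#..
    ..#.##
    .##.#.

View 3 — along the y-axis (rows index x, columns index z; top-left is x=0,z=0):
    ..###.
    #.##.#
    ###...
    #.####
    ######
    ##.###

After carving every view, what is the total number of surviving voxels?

voxel count = 43

full grid |V| = 216
  1. axis=2 (XY plane), |mask|=23  ⇒  voxels=138
  2. axis=0 (YZ plane), |mask|=13  ⇒  voxels=55
  3. axis=1 (XZ plane), |mask|=26  ⇒  voxels=43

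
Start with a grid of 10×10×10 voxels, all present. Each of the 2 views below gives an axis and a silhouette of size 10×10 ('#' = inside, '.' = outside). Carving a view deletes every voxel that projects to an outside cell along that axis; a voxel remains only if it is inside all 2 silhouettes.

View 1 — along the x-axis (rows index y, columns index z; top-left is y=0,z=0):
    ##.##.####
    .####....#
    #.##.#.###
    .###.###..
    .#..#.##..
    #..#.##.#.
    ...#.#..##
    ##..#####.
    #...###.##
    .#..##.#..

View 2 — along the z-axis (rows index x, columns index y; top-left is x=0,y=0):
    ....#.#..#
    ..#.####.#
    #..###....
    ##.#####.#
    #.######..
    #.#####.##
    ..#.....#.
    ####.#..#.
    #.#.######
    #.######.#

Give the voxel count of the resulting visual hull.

full grid |V| = 1000
[1] x-view keeps 56 columns → grid now 560
[2] z-view keeps 60 columns → grid now 334

334 voxels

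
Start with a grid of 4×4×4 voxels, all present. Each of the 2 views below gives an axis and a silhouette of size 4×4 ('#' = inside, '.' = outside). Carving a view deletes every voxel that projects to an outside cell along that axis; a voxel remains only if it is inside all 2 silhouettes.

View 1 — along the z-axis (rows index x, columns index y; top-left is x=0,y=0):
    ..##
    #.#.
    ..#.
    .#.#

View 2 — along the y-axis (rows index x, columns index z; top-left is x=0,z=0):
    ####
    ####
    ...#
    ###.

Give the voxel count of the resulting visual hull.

|visual hull| = 23

initial block: 4^3 = 64
[1] z-view keeps 7 columns → grid now 28
[2] y-view keeps 12 columns → grid now 23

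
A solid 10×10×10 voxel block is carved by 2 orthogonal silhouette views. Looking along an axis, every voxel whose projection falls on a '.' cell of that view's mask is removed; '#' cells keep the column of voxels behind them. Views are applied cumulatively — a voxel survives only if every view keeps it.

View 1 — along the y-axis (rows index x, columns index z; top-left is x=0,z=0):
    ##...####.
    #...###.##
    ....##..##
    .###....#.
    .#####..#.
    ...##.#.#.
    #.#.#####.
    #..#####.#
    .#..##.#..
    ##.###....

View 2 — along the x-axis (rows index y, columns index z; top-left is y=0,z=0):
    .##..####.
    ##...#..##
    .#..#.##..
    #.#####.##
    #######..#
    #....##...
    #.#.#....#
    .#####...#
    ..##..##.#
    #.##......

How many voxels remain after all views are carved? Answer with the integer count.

full grid |V| = 1000
V1 y: intersect with XZ mask (53 set) -- 530 left
V2 x: intersect with YZ mask (52 set) -- 270 left

voxel count = 270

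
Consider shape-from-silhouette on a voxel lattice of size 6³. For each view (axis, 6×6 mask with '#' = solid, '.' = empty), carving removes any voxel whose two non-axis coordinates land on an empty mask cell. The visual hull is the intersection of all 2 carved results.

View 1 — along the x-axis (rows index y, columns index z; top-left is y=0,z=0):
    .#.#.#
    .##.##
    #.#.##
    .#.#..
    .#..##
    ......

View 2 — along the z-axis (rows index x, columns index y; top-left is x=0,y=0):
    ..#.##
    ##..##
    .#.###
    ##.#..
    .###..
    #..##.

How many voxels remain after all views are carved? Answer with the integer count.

remaining voxels: 53

before carving: 216 voxels (6×6×6)
step 1: project along x, AND mask (16/36) → |grid| = 96
step 2: project along z, AND mask (20/36) → |grid| = 53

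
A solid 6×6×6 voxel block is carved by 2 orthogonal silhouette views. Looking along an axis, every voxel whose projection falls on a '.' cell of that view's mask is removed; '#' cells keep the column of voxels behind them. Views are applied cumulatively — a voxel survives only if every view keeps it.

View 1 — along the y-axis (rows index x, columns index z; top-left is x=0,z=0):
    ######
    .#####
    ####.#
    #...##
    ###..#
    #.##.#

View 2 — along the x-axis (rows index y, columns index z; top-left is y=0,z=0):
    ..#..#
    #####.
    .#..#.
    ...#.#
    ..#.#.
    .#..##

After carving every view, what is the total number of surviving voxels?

remaining voxels: 70

before carving: 216 voxels (6×6×6)
[1] y-view keeps 27 columns → grid now 162
[2] x-view keeps 16 columns → grid now 70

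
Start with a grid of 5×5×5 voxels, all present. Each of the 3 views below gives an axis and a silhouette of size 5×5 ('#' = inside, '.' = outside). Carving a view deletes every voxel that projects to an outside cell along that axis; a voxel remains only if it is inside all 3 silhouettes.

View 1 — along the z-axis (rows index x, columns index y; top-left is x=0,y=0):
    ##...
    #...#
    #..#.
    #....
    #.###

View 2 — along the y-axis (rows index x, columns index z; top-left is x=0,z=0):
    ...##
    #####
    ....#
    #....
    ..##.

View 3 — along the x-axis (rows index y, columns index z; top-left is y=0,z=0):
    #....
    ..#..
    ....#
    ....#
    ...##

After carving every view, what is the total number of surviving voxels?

before carving: 125 voxels (5×5×5)
after view 1 [z-axis, 11 of 25 cells solid] → remaining = 55
after view 2 [y-axis, 11 of 25 cells solid] → remaining = 25
after view 3 [x-axis, 6 of 25 cells solid] → remaining = 6

6 voxels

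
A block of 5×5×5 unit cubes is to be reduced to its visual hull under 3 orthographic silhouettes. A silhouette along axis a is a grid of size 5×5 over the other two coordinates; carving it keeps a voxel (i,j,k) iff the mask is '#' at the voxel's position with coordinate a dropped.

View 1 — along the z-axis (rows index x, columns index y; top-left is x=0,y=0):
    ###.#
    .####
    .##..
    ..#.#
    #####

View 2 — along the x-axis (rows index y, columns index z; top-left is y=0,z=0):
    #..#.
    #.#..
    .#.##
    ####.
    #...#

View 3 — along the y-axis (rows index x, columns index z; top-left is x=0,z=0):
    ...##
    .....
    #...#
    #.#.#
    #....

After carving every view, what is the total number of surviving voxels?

before carving: 125 voxels (5×5×5)
carve view 1 (along z, XY-mask fill 17/25): 85 voxels remain
carve view 2 (along x, YZ-mask fill 13/25): 43 voxels remain
carve view 3 (along y, XZ-mask fill 8/25): 13 voxels remain

13 voxels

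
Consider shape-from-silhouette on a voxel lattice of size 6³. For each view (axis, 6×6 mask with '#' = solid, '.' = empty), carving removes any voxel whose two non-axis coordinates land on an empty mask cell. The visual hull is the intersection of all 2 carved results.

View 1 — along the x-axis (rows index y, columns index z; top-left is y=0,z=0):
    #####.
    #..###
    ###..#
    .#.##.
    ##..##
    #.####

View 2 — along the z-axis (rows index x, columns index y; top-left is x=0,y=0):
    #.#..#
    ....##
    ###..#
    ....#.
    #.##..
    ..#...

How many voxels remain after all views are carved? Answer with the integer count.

initial block: 6^3 = 216
after view 1 [x-axis, 25 of 36 cells solid] → remaining = 150
after view 2 [z-axis, 14 of 36 cells solid] → remaining = 61

remaining voxels: 61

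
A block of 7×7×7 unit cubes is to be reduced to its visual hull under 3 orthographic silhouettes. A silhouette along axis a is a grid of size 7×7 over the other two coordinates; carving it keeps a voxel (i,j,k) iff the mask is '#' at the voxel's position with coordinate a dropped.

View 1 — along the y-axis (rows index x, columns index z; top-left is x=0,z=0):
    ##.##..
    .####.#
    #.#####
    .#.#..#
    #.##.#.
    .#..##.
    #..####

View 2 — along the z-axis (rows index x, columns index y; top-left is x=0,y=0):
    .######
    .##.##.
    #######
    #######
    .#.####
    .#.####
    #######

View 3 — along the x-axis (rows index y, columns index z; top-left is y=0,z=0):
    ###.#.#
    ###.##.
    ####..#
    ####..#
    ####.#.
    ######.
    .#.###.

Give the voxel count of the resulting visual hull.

initial block: 7^3 = 343
after view 1 [y-axis, 30 of 49 cells solid] → remaining = 210
after view 2 [z-axis, 41 of 49 cells solid] → remaining = 177
after view 3 [x-axis, 35 of 49 cells solid] → remaining = 126

126 voxels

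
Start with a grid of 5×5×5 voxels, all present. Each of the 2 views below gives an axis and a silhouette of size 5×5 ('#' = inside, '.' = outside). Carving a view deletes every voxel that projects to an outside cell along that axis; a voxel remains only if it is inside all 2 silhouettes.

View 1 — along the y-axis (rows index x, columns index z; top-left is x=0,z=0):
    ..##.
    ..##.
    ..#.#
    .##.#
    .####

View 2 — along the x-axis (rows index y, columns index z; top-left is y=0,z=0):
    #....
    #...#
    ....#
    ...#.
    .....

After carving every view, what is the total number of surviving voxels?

before carving: 125 voxels (5×5×5)
after view 1 [y-axis, 13 of 25 cells solid] → remaining = 65
after view 2 [x-axis, 5 of 25 cells solid] → remaining = 9

voxel count = 9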